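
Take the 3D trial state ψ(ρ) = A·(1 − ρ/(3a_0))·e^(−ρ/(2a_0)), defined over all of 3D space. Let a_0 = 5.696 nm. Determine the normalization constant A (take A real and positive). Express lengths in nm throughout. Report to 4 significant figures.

A ≈ 0.02541 nm^(-3/2)

We need A² ∫|f|² 4πρ² dρ = 1, taking the integral from 0 to ∞.
The angular integral contributes 4π, leaving ∫₀^∞ ρ²|ψ|² dρ.
With ψ = A·(1 − ρ/(3a_0))·e^(−ρ/(2a_0)), the integral evaluates to A²·[8·π·a_0^3/3].
Substituting a_0 = 5.696 gives A² = 0.00064591, so A = 0.025415.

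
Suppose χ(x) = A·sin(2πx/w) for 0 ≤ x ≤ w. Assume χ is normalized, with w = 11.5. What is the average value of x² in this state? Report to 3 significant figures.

⟨x^2⟩ ≈ 42.4

⟨x²⟩ = ∫ x^2 |χ|² dx over the full domain.
The ratio of the moment integral to the normalization integral gives ⟨x²⟩ = -w^2/(8·π^2) + w^2/3.
Putting w = 11.5 gives 42.41.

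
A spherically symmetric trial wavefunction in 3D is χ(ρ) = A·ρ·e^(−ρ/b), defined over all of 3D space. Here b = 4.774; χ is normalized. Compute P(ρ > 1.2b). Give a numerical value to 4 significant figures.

With dV = 4πρ²dρ, the probability is ∫|χ|² dV over ρ > 1.2b.
A² is fixed by ∫₀^∞ 4πρ²|χ|² dρ = 1, i.e. A² = (3·π·b^5)^(−1).
In terms of u = ρ/b (A², 4π and the length scale all cancel between numerator and denominator), P = [∫_{1.2}^{∞} u^4·e^(-2·u) du] / [∫_{0}^{∞} u^4·e^(-2·u) du].
With ∫ u^4·e^(-2·u) du = -(u^4/2 + u^3 + 3·u^2/2 + 3·u/2 + 3/4)·e^(-2·u) + C, the region integral is ≈ 0.678099 and the full one is 3/4.
This evaluates to P = 0.90413.

P ≈ 0.9041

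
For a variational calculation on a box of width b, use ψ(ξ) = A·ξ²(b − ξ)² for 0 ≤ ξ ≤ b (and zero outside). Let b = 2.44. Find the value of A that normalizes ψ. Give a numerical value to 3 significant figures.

A ≈ 0.453

Normalization requires ∫|ψ|² dξ = 1, integrated from 0 to b.
Expanding the polynomial and integrating term by term, the integral (without the A² prefactor) comes out to b^9/630.
Plugging in b = 2.44 yields A = 0.4533.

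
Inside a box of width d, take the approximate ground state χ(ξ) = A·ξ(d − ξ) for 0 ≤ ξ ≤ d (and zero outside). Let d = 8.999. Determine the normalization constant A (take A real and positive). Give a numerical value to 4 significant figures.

A ≈ 0.02255

The normalization condition is ∫|χ|² dξ = 1 from 0 to d.
Expanding the polynomial and integrating term by term, carrying out the integral gives A² · d^5/30.
Substituting d = 8.999 gives A² = 0.00050833, so A = 0.022546.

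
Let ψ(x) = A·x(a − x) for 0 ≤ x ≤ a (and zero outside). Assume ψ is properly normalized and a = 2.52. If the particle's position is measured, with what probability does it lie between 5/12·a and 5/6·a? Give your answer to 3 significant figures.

P ≈ 0.618

|ψ|² is the probability density, so P = ∫_{5/12·a}^{5/6·a} |ψ|² dx.
The normalization integral ∫|ψ|²dx over the whole domain equals a^5/30·A², and A² cancels in the ratio.
Substituting u = x/a, A² and the length scale cancel in the ratio: P = ∫_{5/12}^{5/6} u^2·(1 - u)^2 du / ∫_{0}^{1} u^2·(1 - u)^2 du.
Using ∫ u^2·(1 - u)^2 du = u^3·(6·u^2 - 15·u + 10)/30, the numerator is ≈ 0.020596 and the denominator is 1/30.
Evaluating gives P = 0.6179.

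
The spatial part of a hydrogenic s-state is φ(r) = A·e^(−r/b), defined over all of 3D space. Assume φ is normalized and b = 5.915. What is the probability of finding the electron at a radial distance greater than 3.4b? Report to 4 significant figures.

P ≈ 0.03444

With dV = 4πr²dr, the probability is ∫|φ|² dV over r > 3.4b.
The full normalization integral is A²·[π·b^3] = 1, fixing A².
Substituting u = r/b, A², 4π and the length scale all cancel in the ratio: P = ∫_{3.4}^{∞} u^2·e^(-2·u) du / ∫_{0}^{∞} u^2·e^(-2·u) du.
With ∫ u^2·e^(-2·u) du = -(2·u^2 + 2·u + 1)·e^(-2·u)/4 + C, the region integral is 773·e^(-34/5)/100 and the full one is 1/4.
Taking the ratio yields P = 0.034438.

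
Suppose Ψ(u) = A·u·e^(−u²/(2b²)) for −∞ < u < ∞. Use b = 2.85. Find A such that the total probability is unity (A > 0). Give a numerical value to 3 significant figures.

Normalization requires ∫|Ψ|² du = 1, integrated from −∞ to ∞.
Carrying out the integral gives A² · √(π)·b^3/2.
So A² = (√(π)·b^3/2)^(−1).
With b = 2.85: A² = 0.04874 and A = 0.2208.

A ≈ 0.221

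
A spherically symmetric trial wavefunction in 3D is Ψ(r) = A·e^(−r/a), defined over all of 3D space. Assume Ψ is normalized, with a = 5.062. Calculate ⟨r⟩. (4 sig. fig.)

By definition ⟨r⟩ = ∫ r |Ψ(r)|² 4πr² dr.
With ∫₀^∞ r^3 e^(−αr) dr = 3!/α^4, evaluating both integrals, ⟨r⟩ = 3·a/2.
With a = 5.062, ⟨r⟩ = 7.5930.

⟨r⟩ ≈ 7.593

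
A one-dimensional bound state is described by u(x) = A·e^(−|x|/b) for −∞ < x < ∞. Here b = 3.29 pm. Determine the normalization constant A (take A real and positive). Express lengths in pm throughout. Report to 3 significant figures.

Require ∫ |u|² dx = 1 over the whole domain.
∫|u|² dx = A²·(b).
Setting this equal to 1 gives A² = 1/(b).
With b = 3.29: A² = 0.3040 and A = 0.5513.

A ≈ 0.551 pm^(-1/2)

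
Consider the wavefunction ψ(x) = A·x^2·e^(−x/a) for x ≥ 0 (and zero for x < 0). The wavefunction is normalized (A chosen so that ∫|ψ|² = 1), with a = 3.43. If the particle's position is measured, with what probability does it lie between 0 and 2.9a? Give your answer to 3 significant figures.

The probability is P = ∫ |ψ|² dx over [0, 2.9a].
The normalization integral ∫|ψ|²dx over the whole domain equals 3·a^5/4·A², and A² cancels in the ratio.
Let u = x/a; then A² and the length scale cancel, so P = ∫_{0}^{2.9} u^4·e^(-2·u) du ÷ ∫_{0}^{∞} u^4·e^(-2·u) du.
With ∫ u^4·e^(-2·u) du = -(u^4/2 + u^3 + 3·u^2/2 + 3·u/2 + 3/4)·e^(-2·u) + C, the region integral is ≈ 0.51546 and the full one is 3/4.
Evaluating gives P = 0.6873.

P ≈ 0.687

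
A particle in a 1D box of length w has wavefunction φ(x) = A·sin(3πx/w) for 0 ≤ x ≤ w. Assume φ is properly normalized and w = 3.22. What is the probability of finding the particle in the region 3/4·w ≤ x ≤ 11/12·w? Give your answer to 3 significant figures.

The probability is P = ∫ |φ|² dx over [3/4·w, 11/12·w].
The normalization integral ∫|φ|²dx over the whole domain equals w/2·A², and A² cancels in the ratio.
Let u = x/w; then A² and the length scale cancel, so P = ∫_{3/4}^{11/12} sin(3·π·u)^2 du ÷ ∫_{0}^{1} sin(3·π·u)^2 du.
An antiderivative of sin(3·π·u)^2 is u/2 - sin(6·π·u)/(12·π); evaluating from 3/4 to 11/12 gives 1/(6·π) + 1/12, while the full integral is 1/2.
The result is P = (2 + π)/(6·π).

P ≈ 0.273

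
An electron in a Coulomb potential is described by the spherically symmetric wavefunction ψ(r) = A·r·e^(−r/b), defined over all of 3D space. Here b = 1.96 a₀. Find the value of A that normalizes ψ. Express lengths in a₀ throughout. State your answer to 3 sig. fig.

A ≈ 0.0606 a₀^(-5/2)

Normalization requires ∫|ψ|² 4πr² dr = 1, integrated from 0 to ∞.
In 3D with spherical symmetry the volume element is 4πr² dr.
Recall ∫₀^∞ r^m e^(−r/β) dr = m!·β^(m+1), ∫|ψ|² 4πr² dr = A²·(3·π·b^5).
Setting this equal to 1 gives A² = 1/(3·π·b^5).
With b = 1.96: A² = 0.003668 and A = 0.06057.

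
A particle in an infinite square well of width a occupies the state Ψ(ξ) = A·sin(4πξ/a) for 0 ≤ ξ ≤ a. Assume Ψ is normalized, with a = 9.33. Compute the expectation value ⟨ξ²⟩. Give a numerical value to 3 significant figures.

⟨ξ^2⟩ ≈ 28.7

The expectation value is the |Ψ|²-weighted average of ξ^2: ∫ ξ^2|Ψ|² dξ.
Using sin²θ = (1 − cos 2θ)/2, since the A² factors cancel between numerator and denominator, ⟨ξ²⟩ = -a^2/(32·π^2) + a^2/3.
Putting a = 9.33 gives 28.74.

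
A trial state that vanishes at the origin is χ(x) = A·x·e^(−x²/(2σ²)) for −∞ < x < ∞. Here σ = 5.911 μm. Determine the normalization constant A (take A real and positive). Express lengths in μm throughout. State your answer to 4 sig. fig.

The normalization condition is ∫|χ|² dx = 1 from −∞ to ∞.
Using the Gaussian integral ∫_{−∞}^{∞} e^(−αx²) dx = √(π/α), with χ = A·x·e^(−x²/(2σ²)), the integral evaluates to A²·[√(π)·σ^3/2].
Hence A² = 1/[√(π)·σ^3/2].
With σ = 5.911: A² = 0.0054635 and A = 0.073916.

A ≈ 0.07392 μm^(-3/2)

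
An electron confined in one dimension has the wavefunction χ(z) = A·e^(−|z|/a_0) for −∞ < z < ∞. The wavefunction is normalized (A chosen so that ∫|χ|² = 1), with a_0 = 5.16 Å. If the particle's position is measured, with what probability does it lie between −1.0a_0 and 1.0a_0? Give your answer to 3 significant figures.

The probability is P = ∫ |χ|² dz over [−1.0a_0, 1.0a_0].
The normalization integral ∫|χ|²dz over the whole domain equals a_0·A², and A² cancels in the ratio.
Both integrals are even about z = 0, so only the z ≥ 0 halves are needed (the factors of 2 cancel). Let u = z/a_0; then A² and the length scale cancel, so P = ∫_{0}^{1.0} e^(-2·u) du ÷ ∫_{0}^{∞} e^(-2·u) du.
Using ∫ e^(-2·u) du = -e^(-2·u)/2, the numerator is 1/2 - e^(-2)/2 and the denominator is 1/2.
Evaluating gives P = 0.8647.

P ≈ 0.865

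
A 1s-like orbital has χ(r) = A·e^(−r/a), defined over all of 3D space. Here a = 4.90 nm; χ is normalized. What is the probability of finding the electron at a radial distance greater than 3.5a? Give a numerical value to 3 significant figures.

P ≈ 0.0296

P = ∫ |χ|² 4πr² dr over r > 3.5a.
A² is fixed by ∫₀^∞ 4πr²|χ|² dr = 1, i.e. A² = (π·a^3)^(−1).
In terms of u = r/a (A², 4π and the length scale all cancel between numerator and denominator), P = [∫_{3.5}^{∞} u^2·e^(-2·u) du] / [∫_{0}^{∞} u^2·e^(-2·u) du].
Using ∫ u^2·e^(-2·u) du = -(2·u^2 + 2·u + 1)·e^(-2·u)/4, the numerator is 65·e^(-7)/8 and the denominator is 1/4.
Taking the ratio yields P = 0.02964.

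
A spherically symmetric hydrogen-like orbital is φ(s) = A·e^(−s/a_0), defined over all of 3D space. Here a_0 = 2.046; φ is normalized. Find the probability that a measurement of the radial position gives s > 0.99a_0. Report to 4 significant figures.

P ≈ 0.6821

P = ∫ |φ|² 4πs² ds over s > 0.99a_0.
Normalization gives A² = 1/(π·a_0^3).
In terms of u = s/a_0 (A², 4π and the length scale all cancel between numerator and denominator), P = [∫_{0.99}^{∞} u^2·e^(-2·u) du] / [∫_{0}^{∞} u^2·e^(-2·u) du].
Using ∫ u^2·e^(-2·u) du = -(2·u^2 + 2·u + 1)·e^(-2·u)/4, the numerator is ≈ 0.170522 and the denominator is 1/4.
The region integral divided by the full integral gives P = 0.68209.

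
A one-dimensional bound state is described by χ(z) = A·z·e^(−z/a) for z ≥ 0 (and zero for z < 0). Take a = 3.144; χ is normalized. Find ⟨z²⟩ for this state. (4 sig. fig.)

⟨z^2⟩ ≈ 29.65

⟨z²⟩ = ∫ z^2 |χ|² dz over the full domain.
Recall ∫₀^∞ z^m e^(−z/β) dz = m!·β^(m+1), evaluating both integrals, ⟨z²⟩ = 3·a^2.
Putting a = 3.144 gives 29.654.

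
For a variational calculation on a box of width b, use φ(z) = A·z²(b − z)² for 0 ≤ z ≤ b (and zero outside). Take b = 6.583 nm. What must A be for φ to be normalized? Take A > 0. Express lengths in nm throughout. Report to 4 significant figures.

A ≈ 0.005209 nm^(-9/2)

Require ∫ |φ|² dz = 1 over the whole domain.
Carrying out the integral gives A² · b^9/630.
So A² = (b^9/630)^(−1).
Plugging in b = 6.583 yields A = 0.0052091.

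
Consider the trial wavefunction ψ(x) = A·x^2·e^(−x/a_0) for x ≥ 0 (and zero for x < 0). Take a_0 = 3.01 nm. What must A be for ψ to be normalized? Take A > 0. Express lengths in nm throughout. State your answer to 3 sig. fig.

A ≈ 0.0735 nm^(-5/2)

Normalization requires ∫|ψ|² dx = 1, integrated from 0 to ∞.
With ∫₀^∞ x^4 e^(−αx) dx = 4!/α^5, carrying out the integral gives A² · 3·a_0^5/4.
Hence A² = 1/[3·a_0^5/4].
Plugging in a_0 = 3.01 yields A = 0.07346.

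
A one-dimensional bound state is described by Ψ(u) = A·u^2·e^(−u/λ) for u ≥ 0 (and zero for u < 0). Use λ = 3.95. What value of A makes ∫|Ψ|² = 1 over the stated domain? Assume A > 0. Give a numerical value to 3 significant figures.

The normalization condition is ∫|Ψ|² du = 1 from 0 to ∞.
∫|Ψ|² du = A²·(3·λ^5/4).
Setting this equal to 1 gives A² = 1/(3·λ^5/4).
With λ = 3.95: A² = 0.001387 and A = 0.03724.

A ≈ 0.0372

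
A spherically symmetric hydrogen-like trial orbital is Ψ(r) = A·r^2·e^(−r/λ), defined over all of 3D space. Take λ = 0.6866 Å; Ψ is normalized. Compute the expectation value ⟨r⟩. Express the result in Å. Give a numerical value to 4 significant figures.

⟨r⟩ ≈ 2.403 Å

By definition ⟨r⟩ = ∫ r |Ψ(r)|² 4πr² dr.
Recall ∫₀^∞ r^m e^(−r/β) dr = m!·β^(m+1), since the A² factors cancel between numerator and denominator, ⟨r⟩ = 7·λ/2.
With λ = 0.6866, ⟨r⟩ = 2.4031.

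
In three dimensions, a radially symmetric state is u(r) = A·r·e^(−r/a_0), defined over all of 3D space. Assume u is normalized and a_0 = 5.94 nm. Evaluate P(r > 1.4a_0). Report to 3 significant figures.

P ≈ 0.848

P = ∫ |u|² 4πr² dr over r > 1.4a_0.
Normalization gives A² = 1/(3·π·a_0^5).
Let t = r/a_0; then A², 4π and the length scale all cancel, so P = ∫_{1.4}^{∞} t^4·e^(-2·t) dt ÷ ∫_{0}^{∞} t^4·e^(-2·t) dt.
Using ∫ t^4·e^(-2·t) dt = -(t^4/2 + t^3 + 3·t^2/2 + 3·t/2 + 3/4)·e^(-2·t), the numerator is ≈ 0.63576 and the denominator is 3/4.
This evaluates to P = 0.8477.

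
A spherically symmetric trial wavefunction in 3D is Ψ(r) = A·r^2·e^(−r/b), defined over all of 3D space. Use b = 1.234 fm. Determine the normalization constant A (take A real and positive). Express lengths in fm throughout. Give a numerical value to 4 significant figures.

The normalization condition is ∫|Ψ|² 4πr² dr = 1 from 0 to ∞.
(Spherical symmetry: dV = 4πr² dr.)
Using ∫₀^∞ rⁿ e^(−αr) dr = n!/αⁿ⁺¹, the integral (without the A² prefactor) comes out to 45·π·b^7/2.
Setting this equal to 1 gives A² = 1/(45·π·b^7/2).
Substituting b = 1.234 gives A² = 0.0032468, so A = 0.056981.

A ≈ 0.05698 fm^(-7/2)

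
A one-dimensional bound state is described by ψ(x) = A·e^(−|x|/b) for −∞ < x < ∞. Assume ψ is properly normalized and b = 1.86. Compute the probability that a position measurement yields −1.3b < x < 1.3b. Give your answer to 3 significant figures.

|ψ|² is the probability density, so P = ∫_{−1.3b}^{1.3b} |ψ|² dx.
Since A² = 1/(b), this is the region integral divided by the full normalization integral.
Both integrals are even about x = 0, so only the x ≥ 0 halves are needed (the factors of 2 cancel). Let u = x/b; then A² and the length scale cancel, so P = ∫_{0}^{1.3} e^(-2·u) du ÷ ∫_{0}^{∞} e^(-2·u) du.
An antiderivative of e^(-2·u) is -e^(-2·u)/2; evaluating from 0 to 1.3 gives 1/2 - e^(-13/5)/2, while the full integral is 1/2.
The result is P = 0.9257.

P ≈ 0.926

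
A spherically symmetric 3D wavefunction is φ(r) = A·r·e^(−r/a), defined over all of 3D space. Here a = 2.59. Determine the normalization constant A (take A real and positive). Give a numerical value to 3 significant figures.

A ≈ 0.0302

The normalization condition is ∫|φ|² 4πr² dr = 1 from 0 to ∞.
(Spherical symmetry: dV = 4πr² dr.)
Using ∫₀^∞ rⁿ e^(−αr) dr = n!/αⁿ⁺¹, the integral (without the A² prefactor) comes out to 3·π·a^5.
Plugging in a = 2.59 yields A = 0.03017.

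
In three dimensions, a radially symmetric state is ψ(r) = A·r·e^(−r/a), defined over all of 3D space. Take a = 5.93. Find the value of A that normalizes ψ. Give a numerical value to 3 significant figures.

Require ∫ |ψ|² 4πr² dr = 1 over the whole domain.
The angular integral contributes 4π, leaving ∫₀^∞ r²|ψ|² dr.
Using ∫₀^∞ rⁿ e^(−αr) dr = n!/αⁿ⁺¹, ∫|ψ|² 4πr² dr = A²·(3·π·a^5).
Setting this equal to 1 gives A² = 1/(3·π·a^5).
With a = 5.93: A² = 0.00001447 and A = 0.003804.

A ≈ 0.00380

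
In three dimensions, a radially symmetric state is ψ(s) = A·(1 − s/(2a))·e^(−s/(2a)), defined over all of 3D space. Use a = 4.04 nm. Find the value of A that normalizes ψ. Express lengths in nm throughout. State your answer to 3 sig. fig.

Require ∫ |ψ|² 4πs² ds = 1 over the whole domain.
The angular integral contributes 4π, leaving ∫₀^∞ s²|ψ|² ds.
Recall ∫₀^∞ s^m e^(−s/β) ds = m!·β^(m+1), ∫|ψ|² 4πs² ds = A²·(8·π·a^3).
So A² = (8·π·a^3)^(−1).
With a = 4.04: A² = 0.0006034 and A = 0.02456.

A ≈ 0.0246 nm^(-3/2)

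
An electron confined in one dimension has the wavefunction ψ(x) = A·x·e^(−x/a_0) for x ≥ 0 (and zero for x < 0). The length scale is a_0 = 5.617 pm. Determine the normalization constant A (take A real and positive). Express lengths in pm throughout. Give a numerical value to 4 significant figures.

The normalization condition is ∫|ψ|² dx = 1 from 0 to ∞.
Recall ∫₀^∞ x^m e^(−x/β) dx = m!·β^(m+1), the integral (without the A² prefactor) comes out to a_0^3/4.
So A² = (a_0^3/4)^(−1).
Plugging in a_0 = 5.617 yields A = 0.15024.

A ≈ 0.1502 pm^(-3/2)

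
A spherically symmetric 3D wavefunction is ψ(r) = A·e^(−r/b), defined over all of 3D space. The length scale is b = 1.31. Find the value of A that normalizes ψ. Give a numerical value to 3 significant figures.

The normalization condition is ∫|ψ|² 4πr² dr = 1 from 0 to ∞.
(Spherical symmetry: dV = 4πr² dr.)
Using ∫₀^∞ rⁿ e^(−αr) dr = n!/αⁿ⁺¹, the integral (without the A² prefactor) comes out to π·b^3.
Setting this equal to 1 gives A² = 1/(π·b^3).
With b = 1.31: A² = 0.1416 and A = 0.3763.

A ≈ 0.376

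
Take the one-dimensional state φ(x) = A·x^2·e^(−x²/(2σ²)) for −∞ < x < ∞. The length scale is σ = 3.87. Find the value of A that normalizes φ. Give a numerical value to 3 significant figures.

A ≈ 0.0294

We need A² ∫|f|² dx = 1, taking the integral from −∞ to ∞.
The integral (without the A² prefactor) comes out to 3·√(π)·σ^5/4.
Setting this equal to 1 gives A² = 1/(3·√(π)·σ^5/4).
Substituting σ = 3.87 gives A² = 0.0008666, so A = 0.02944.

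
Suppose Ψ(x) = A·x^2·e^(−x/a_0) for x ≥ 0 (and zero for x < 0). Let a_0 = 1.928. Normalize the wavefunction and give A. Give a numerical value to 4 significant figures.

The normalization condition is ∫|Ψ|² dx = 1 from 0 to ∞.
Using ∫₀^∞ xⁿ e^(−αx) dx = n!/αⁿ⁺¹, with Ψ = A·x^2·e^(−x/a_0), the integral evaluates to A²·[3·a_0^5/4].
With a_0 = 1.928: A² = 0.050050 and A = 0.22372.

A ≈ 0.2237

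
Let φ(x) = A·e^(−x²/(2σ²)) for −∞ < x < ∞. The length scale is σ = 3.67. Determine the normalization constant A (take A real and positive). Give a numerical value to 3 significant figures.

Normalization requires ∫|φ|² dx = 1, integrated from −∞ to ∞.
∫|φ|² dx = A²·(√(π)·σ).
Substituting σ = 3.67 gives A² = 0.1537, so A = 0.3921.

A ≈ 0.392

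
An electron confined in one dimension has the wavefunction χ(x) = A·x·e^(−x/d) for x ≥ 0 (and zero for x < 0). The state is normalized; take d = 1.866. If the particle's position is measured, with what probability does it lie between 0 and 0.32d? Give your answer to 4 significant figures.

The probability is P = ∫ |χ|² dx over [0, 0.32d].
Since A² = 1/(d^3/4), this is the region integral divided by the full normalization integral.
Let u = x/d; then A² and the length scale cancel, so P = ∫_{0}^{0.32} u^2·e^(-2·u) du ÷ ∫_{0}^{∞} u^2·e^(-2·u) du.
With ∫ u^2·e^(-2·u) du = -(2·u^2 + 2·u + 1)·e^(-2·u)/4 + C, the region integral is 1/4 - 1153·e^(-16/25)/2500 and the full one is 1/4.
The result is P = 0.027251.

P ≈ 0.02725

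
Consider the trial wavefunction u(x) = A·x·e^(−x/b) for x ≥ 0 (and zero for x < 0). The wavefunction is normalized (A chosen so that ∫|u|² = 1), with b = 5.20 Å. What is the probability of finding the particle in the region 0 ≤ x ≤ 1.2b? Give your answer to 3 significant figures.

|u|² is the probability density, so P = ∫_{0}^{1.2b} |u|² dx.
The normalization integral ∫|u|²dx over the whole domain equals b^3/4·A², and A² cancels in the ratio.
Let t = x/b; then A² and the length scale cancel, so P = ∫_{0}^{1.2} t^2·e^(-2·t) dt ÷ ∫_{0}^{∞} t^2·e^(-2·t) dt.
Using ∫ t^2·e^(-2·t) dt = -(2·t^2 + 2·t + 1)·e^(-2·t)/4, the numerator is 1/4 - 157·e^(-12/5)/100 and the denominator is 1/4.
Evaluating gives P = 0.4303.

P ≈ 0.430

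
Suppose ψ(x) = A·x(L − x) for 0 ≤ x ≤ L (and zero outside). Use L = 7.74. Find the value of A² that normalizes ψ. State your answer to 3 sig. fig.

A^2 ≈ 0.00108

Require ∫ |ψ|² dx = 1 over the whole domain.
Expanding the polynomial and integrating term by term, with ψ = A·x(L − x), the integral evaluates to A²·[L^5/30].
Hence A² = 1/[L^5/30].
Substituting L = 7.74 gives A² = 0.001080, so A = 0.03286.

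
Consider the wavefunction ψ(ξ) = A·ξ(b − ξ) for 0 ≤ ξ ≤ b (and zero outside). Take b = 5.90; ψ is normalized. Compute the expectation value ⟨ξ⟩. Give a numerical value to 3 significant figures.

By definition ⟨ξ⟩ = ∫ ξ |ψ(ξ)|² dξ.
Expanding the polynomial and integrating term by term, the ratio of the moment integral to the normalization integral gives ⟨ξ⟩ = b/2.
With b = 5.90, ⟨ξ⟩ = 2.950.

⟨ξ⟩ ≈ 2.95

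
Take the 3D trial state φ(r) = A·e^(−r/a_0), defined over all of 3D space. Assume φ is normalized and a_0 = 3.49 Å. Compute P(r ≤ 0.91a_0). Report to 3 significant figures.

P = ∫ |φ|² 4πr² dr over r ≤ 0.91a_0.
The full normalization integral is A²·[π·a_0^3] = 1, fixing A².
Let u = r/a_0; then A², 4π and the length scale all cancel, so P = ∫_{0}^{0.91} u^2·e^(-2·u) du ÷ ∫_{0}^{∞} u^2·e^(-2·u) du.
With ∫ u^2·e^(-2·u) du = -(2·u^2 + 2·u + 1)·e^(-2·u)/4 + C, the region integral is ≈ 0.068685 and the full one is 1/4.
Taking the ratio yields P = 0.2747.

P ≈ 0.275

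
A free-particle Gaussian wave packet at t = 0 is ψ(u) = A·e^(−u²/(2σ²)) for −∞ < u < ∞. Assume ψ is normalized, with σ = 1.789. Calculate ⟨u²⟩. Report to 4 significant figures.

⟨u²⟩ = ∫ u^2 |ψ|² du over the full domain.
Evaluating both integrals, ⟨u²⟩ = σ^2/2.
Putting σ = 1.789 gives 1.6003.

⟨u^2⟩ ≈ 1.600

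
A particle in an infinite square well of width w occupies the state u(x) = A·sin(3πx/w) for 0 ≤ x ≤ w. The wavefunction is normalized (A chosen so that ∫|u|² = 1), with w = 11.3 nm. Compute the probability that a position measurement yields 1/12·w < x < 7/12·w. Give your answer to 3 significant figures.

The probability is P = ∫ |u|² dx over [1/12·w, 7/12·w].
Since A² = 1/(w/2), this is the region integral divided by the full normalization integral.
In terms of t = x/w (A² and the length scale cancel between numerator and denominator), P = [∫_{1/12}^{7/12} sin(3·π·t)^2 dt] / [∫_{0}^{1} sin(3·π·t)^2 dt].
With ∫ sin(3·π·t)^2 dt = t/2 - sin(6·π·t)/(12·π) + C, the region integral is 1/(6·π) + 1/4 and the full one is 1/2.
Taking the ratio, P = (2 + 3·π)/(6·π).

P ≈ 0.606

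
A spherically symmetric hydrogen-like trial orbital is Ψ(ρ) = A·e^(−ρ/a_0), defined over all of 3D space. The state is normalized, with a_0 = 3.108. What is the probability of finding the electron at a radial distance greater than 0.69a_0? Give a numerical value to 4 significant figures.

With dV = 4πρ²dρ, the probability is ∫|Ψ|² dV over ρ > 0.69a_0.
The full normalization integral is A²·[π·a_0^3] = 1, fixing A².
In terms of u = ρ/a_0 (A², 4π and the length scale all cancel between numerator and denominator), P = [∫_{0.69}^{∞} u^2·e^(-2·u) du] / [∫_{0}^{∞} u^2·e^(-2·u) du].
With ∫ u^2·e^(-2·u) du = -(2·u^2 + 2·u + 1)·e^(-2·u)/4 + C, the region integral is ≈ 0.209578 and the full one is 1/4.
Taking the ratio yields P = 0.83831.

P ≈ 0.8383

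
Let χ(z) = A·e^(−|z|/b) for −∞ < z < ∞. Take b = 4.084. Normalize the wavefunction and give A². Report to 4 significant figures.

Require ∫ |χ|² dz = 1 over the whole domain.
With ∫₀^∞ z^0 e^(−αz) dz = 0!/α^1, carrying out the integral gives A² · b.
So A² = (b)^(−1).
With b = 4.084: A² = 0.24486 and A = 0.49483.

A^2 ≈ 0.2449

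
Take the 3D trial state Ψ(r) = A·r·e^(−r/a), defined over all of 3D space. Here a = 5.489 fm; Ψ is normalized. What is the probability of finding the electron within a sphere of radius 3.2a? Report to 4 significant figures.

P ≈ 0.7649

With dV = 4πr²dr, the probability is ∫|Ψ|² dV over r ≤ 3.2a.
Normalization gives A² = 1/(3·π·a^5).
Let u = r/a; then A², 4π and the length scale all cancel, so P = ∫_{0}^{3.2} u^4·e^(-2·u) du ÷ ∫_{0}^{∞} u^4·e^(-2·u) du.
An antiderivative of u^4·e^(-2·u) is -(u^4/2 + u^3 + 3·u^2/2 + 3·u/2 + 3/4)·e^(-2·u); evaluating from 0 to 3.2 gives ≈ 0.573697, while the full integral is 3/4.
Taking the ratio yields P = 0.76493.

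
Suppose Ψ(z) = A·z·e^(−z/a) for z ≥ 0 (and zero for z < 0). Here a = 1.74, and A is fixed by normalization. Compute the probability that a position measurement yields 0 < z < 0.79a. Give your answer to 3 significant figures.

The probability is P = ∫ |Ψ|² dz over [0, 0.79a].
Since A² = 1/(a^3/4), this is the region integral divided by the full normalization integral.
Substituting u = z/a, A² and the length scale cancel in the ratio: P = ∫_{0}^{0.79} u^2·e^(-2·u) du / ∫_{0}^{∞} u^2·e^(-2·u) du.
Using ∫ u^2·e^(-2·u) du = -(2·u^2 + 2·u + 1)·e^(-2·u)/4, the numerator is ≈ 0.052872 and the denominator is 1/4.
This works out to P = 0.2115.

P ≈ 0.211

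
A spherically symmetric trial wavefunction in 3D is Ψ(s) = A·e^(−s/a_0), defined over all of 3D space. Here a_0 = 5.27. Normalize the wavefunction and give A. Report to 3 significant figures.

Normalization requires ∫|Ψ|² 4πs² ds = 1, integrated from 0 to ∞.
With ∫₀^∞ s^2 e^(−αs) ds = 2!/α^3, the integral (without the A² prefactor) comes out to π·a_0^3.
With a_0 = 5.27: A² = 0.002175 and A = 0.04663.

A ≈ 0.0466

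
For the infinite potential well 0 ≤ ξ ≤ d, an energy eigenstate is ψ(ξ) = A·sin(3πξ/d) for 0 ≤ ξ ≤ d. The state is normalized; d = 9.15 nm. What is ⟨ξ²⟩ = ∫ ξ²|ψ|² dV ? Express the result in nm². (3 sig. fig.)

⟨ξ^2⟩ ≈ 27.4 nm^2

⟨ξ²⟩ = ∫ ξ^2 |ψ|² dξ over the full domain.
The ratio of the moment integral to the normalization integral gives ⟨ξ²⟩ = -d^2/(18·π^2) + d^2/3.
With d = 9.15, ⟨ξ^2⟩ = 27.44.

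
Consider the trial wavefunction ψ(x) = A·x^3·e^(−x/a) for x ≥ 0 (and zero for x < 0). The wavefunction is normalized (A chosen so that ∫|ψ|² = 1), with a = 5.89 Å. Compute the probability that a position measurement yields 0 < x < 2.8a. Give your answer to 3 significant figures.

The probability is P = ∫ |ψ|² dx over [0, 2.8a].
Since A² = 1/(45·a^7/8), this is the region integral divided by the full normalization integral.
Let u = x/a; then A² and the length scale cancel, so P = ∫_{0}^{2.8} u^6·e^(-2·u) du ÷ ∫_{0}^{∞} u^6·e^(-2·u) du.
With ∫ u^6·e^(-2·u) du = -(4·u^6 + 12·u^5 + 30·u^4 + 60·u^3 + 90·u^2 + 90·u + 45)·e^(-2·u)/8 + C, the region integral is ≈ 1.8548 and the full one is 45/8.
The result is P = 0.3297.

P ≈ 0.330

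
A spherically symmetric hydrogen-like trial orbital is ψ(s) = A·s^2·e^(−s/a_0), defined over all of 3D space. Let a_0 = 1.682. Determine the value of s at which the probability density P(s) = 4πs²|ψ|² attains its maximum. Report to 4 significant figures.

s ≈ 5.046

Set d/ds [P(s) = 4πs²|ψ|²] = 0 and solve for s > 0.
This gives s = 3·a_0.
With a_0 = 1.682, the most probable radial distance is 5.0460.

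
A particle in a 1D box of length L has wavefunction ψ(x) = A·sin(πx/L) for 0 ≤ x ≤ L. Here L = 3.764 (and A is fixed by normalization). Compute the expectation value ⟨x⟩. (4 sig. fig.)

⟨x⟩ ≈ 1.882

⟨x⟩ = ∫ x |ψ|² dx over the full domain.
Using sin²θ = (1 − cos 2θ)/2, since the A² factors cancel between numerator and denominator, ⟨x⟩ = L/2.
With L = 3.764, ⟨x⟩ = 1.8820.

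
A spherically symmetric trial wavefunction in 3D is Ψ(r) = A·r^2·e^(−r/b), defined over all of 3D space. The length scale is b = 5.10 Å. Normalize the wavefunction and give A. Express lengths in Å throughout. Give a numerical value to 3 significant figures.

We need A² ∫|f|² 4πr² dr = 1, taking the integral from 0 to ∞.
(Spherical symmetry: dV = 4πr² dr.)
The integral (without the A² prefactor) comes out to 45·π·b^7/2.
Setting this equal to 1 gives A² = 1/(45·π·b^7/2).
Plugging in b = 5.10 yields A = 0.0003970.

A ≈ 0.000397 Å^(-7/2)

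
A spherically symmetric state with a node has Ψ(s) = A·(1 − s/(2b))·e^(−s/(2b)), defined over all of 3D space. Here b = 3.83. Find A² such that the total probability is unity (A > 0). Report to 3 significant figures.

Normalization requires ∫|Ψ|² 4πs² ds = 1, integrated from 0 to ∞.
The angular integral contributes 4π, leaving ∫₀^∞ s²|Ψ|² ds.
With ∫₀^∞ s^4 e^(−αs) ds = 4!/α^5, carrying out the integral gives A² · 8·π·b^3.
Hence A² = 1/[8·π·b^3].
Substituting b = 3.83 gives A² = 0.0007082, so A = 0.02661.

A^2 ≈ 0.000708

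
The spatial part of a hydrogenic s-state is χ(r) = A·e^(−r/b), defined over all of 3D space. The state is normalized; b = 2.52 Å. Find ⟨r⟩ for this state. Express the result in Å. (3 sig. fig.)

⟨r⟩ ≈ 3.78 Å

The expectation value is the |χ|²-weighted average of r: ∫ r|χ|² 4πr² dr.
Since the A² factors cancel between numerator and denominator, ⟨r⟩ = 3·b/2.
With b = 2.52, ⟨r⟩ = 3.780.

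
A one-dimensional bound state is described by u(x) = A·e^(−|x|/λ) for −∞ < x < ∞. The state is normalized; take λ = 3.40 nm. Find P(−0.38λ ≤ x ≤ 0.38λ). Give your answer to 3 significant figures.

|u|² is the probability density, so P = ∫_{−0.38λ}^{0.38λ} |u|² dx.
The normalization integral ∫|u|²dx over the whole domain equals λ·A², and A² cancels in the ratio.
By symmetry take twice the x ≥ 0 contribution in numerator and denominator; the 2's cancel. Let t = x/λ; then A² and the length scale cancel, so P = ∫_{0}^{0.38} e^(-2·t) dt ÷ ∫_{0}^{∞} e^(-2·t) dt.
Using ∫ e^(-2·t) dt = -e^(-2·t)/2, the numerator is 1/2 - e^(-19/25)/2 and the denominator is 1/2.
Taking the ratio, P = 0.5323.

P ≈ 0.532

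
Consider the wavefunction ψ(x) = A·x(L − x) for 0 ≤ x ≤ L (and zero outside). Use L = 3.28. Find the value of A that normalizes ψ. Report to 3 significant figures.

We need A² ∫|f|² dx = 1, taking the integral from 0 to L.
Expanding the polynomial and integrating term by term, ∫|ψ|² dx = A²·(L^5/30).
So A² = (L^5/30)^(−1).
Substituting L = 3.28 gives A² = 0.07902, so A = 0.2811.

A ≈ 0.281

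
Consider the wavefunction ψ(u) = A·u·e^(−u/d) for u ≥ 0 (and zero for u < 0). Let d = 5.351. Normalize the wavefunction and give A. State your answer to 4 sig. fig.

A ≈ 0.1616

Require ∫ |ψ|² du = 1 over the whole domain.
With ψ = A·u·e^(−u/d), the integral evaluates to A²·[d^3/4].
Hence A² = 1/[d^3/4].
With d = 5.351: A² = 0.026107 and A = 0.16158.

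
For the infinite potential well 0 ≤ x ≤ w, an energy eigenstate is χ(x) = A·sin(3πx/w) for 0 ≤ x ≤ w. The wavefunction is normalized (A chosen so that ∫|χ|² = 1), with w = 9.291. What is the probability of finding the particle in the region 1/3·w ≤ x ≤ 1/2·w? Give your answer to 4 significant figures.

P = ∫_{1/3·w}^{1/2·w} |χ(x)|² dx.
Since A² = 1/(w/2), this is the region integral divided by the full normalization integral.
Let u = x/w; then A² and the length scale cancel, so P = ∫_{1/3}^{1/2} sin(3·π·u)^2 du ÷ ∫_{0}^{1} sin(3·π·u)^2 du.
An antiderivative of sin(3·π·u)^2 is u/2 - sin(6·π·u)/(12·π); evaluating from 1/3 to 1/2 gives 1/12, while the full integral is 1/2.
The result is P = 1/6.

P ≈ 0.1667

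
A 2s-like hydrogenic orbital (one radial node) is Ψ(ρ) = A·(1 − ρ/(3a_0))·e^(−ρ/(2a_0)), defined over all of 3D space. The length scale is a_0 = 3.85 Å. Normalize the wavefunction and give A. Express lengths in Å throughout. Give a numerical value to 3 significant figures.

Require ∫ |Ψ|² 4πρ² dρ = 1 over the whole domain.
The angular integral contributes 4π, leaving ∫₀^∞ ρ²|Ψ|² dρ.
With ∫₀^∞ ρ^4 e^(−αρ) dρ = 4!/α^5, with Ψ = A·(1 − ρ/(3a_0))·e^(−ρ/(2a_0)), the integral evaluates to A²·[8·π·a_0^3/3].
Hence A² = 1/[8·π·a_0^3/3].
With a_0 = 3.85: A² = 0.002092 and A = 0.04574.

A ≈ 0.0457 Å^(-3/2)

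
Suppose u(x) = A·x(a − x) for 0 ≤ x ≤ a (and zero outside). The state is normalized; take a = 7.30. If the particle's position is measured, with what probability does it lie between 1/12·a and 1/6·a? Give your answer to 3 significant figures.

P ≈ 0.0304

P = ∫_{1/12·a}^{1/6·a} |u(x)|² dx.
The normalization integral ∫|u|²dx over the whole domain equals a^5/30·A², and A² cancels in the ratio.
Let t = x/a; then A² and the length scale cancel, so P = ∫_{1/12}^{1/6} t^2·(1 - t)^2 dt ÷ ∫_{0}^{1} t^2·(1 - t)^2 dt.
With ∫ t^2·(1 - t)^2 dt = t^3·(6·t^2 - 15·t + 10)/30 + C, the region integral is ≈ 0.0010135 and the full one is 1/30.
Taking the ratio, P = 0.03041.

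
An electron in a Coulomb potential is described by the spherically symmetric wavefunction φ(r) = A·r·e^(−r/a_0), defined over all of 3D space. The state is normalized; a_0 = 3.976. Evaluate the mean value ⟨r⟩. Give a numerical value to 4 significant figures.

The expectation value is the |φ|²-weighted average of r: ∫ r|φ|² 4πr² dr.
Recall ∫₀^∞ r^m e^(−r/β) dr = m!·β^(m+1), evaluating both integrals, ⟨r⟩ = 5·a_0/2.
Putting a_0 = 3.976 gives 9.9400.

⟨r⟩ ≈ 9.940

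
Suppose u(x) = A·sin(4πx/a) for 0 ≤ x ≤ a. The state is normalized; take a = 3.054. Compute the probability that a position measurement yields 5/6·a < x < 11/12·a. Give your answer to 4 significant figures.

P ≈ 0.1522

|u|² is the probability density, so P = ∫_{5/6·a}^{11/12·a} |u|² dx.
The normalization integral ∫|u|²dx over the whole domain equals a/2·A², and A² cancels in the ratio.
Let t = x/a; then A² and the length scale cancel, so P = ∫_{5/6}^{11/12} sin(4·π·t)^2 dt ÷ ∫_{0}^{1} sin(4·π·t)^2 dt.
An antiderivative of sin(4·π·t)^2 is t/2 - sin(4·π·t)·cos(4·π·t)/(8·π); evaluating from 5/6 to 11/12 gives √(3)/(16·π) + 1/24, while the full integral is 1/2.
Evaluating gives P = (√(3)/8 + π/12)/π.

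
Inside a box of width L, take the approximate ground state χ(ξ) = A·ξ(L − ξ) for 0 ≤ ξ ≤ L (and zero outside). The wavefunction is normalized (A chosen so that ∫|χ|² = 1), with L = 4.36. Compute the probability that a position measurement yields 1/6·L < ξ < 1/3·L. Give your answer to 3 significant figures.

P ≈ 0.174

The probability is P = ∫ |χ|² dξ over [1/6·L, 1/3·L].
With A² fixed by ∫|χ|² = 1, i.e. A² = (L^5/30)^(−1), substitute and integrate.
Let u = ξ/L; then A² and the length scale cancel, so P = ∫_{1/6}^{1/3} u^2·(1 - u)^2 du ÷ ∫_{0}^{1} u^2·(1 - u)^2 du.
Using ∫ u^2·(1 - u)^2 du = u^3·(6·u^2 - 15·u + 10)/30, the numerator is ≈ 0.0058128 and the denominator is 1/30.
The result is P = 113/648.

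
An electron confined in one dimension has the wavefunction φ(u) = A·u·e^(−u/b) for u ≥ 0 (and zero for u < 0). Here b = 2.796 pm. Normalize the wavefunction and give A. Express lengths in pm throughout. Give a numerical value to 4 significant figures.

Require ∫ |φ|² du = 1 over the whole domain.
∫|φ|² du = A²·(b^3/4).
So A² = (b^3/4)^(−1).
Substituting b = 2.796 gives A² = 0.18300, so A = 0.42778.

A ≈ 0.4278 pm^(-3/2)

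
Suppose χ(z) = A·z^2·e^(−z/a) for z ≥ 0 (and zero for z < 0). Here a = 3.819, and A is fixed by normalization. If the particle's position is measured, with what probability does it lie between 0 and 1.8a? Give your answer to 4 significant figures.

The probability is P = ∫ |χ|² dz over [0, 1.8a].
The normalization integral ∫|χ|²dz over the whole domain equals 3·a^5/4·A², and A² cancels in the ratio.
In terms of u = z/a (A² and the length scale cancel between numerator and denominator), P = [∫_{0}^{1.8} u^4·e^(-2·u) du] / [∫_{0}^{∞} u^4·e^(-2·u) du].
An antiderivative of u^4·e^(-2·u) is -(u^4/2 + u^3 + 3·u^2/2 + 3·u/2 + 3/4)·e^(-2·u); evaluating from 0 to 1.8 gives ≈ 0.220171, while the full integral is 3/4.
Taking the ratio, P = 0.29356.

P ≈ 0.2936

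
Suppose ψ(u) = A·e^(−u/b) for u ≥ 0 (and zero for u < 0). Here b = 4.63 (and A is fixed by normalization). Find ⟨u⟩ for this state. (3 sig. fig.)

⟨u⟩ ≈ 2.32

The expectation value is the |ψ|²-weighted average of u: ∫ u|ψ|² du.
Recall ∫₀^∞ u^m e^(−u/β) du = m!·β^(m+1), since the A² factors cancel between numerator and denominator, ⟨u⟩ = b/2.
Putting b = 4.63 gives 2.315.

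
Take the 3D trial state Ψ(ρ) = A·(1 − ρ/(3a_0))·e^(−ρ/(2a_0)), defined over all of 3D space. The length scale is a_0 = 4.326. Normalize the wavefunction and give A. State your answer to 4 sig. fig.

A ≈ 0.03840

Require ∫ |Ψ|² 4πρ² dρ = 1 over the whole domain.
In 3D with spherical symmetry the volume element is 4πρ² dρ.
∫|Ψ|² 4πρ² dρ = A²·(8·π·a_0^3/3).
Hence A² = 1/[8·π·a_0^3/3].
Substituting a_0 = 4.326 gives A² = 0.0014744, so A = 0.038398.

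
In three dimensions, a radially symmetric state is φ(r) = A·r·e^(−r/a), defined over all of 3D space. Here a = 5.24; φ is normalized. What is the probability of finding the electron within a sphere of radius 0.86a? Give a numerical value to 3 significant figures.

Integrate the radial probability density 4πr²|φ|² over r ≤ 0.86a.
Normalization gives A² = 1/(3·π·a^5).
Let u = r/a; then A², 4π and the length scale all cancel, so P = ∫_{0}^{0.86} u^4·e^(-2·u) du ÷ ∫_{0}^{∞} u^4·e^(-2·u) du.
An antiderivative of u^4·e^(-2·u) is -(u^4/2 + u^3 + 3·u^2/2 + 3·u/2 + 3/4)·e^(-2·u); evaluating from 0 to 0.86 gives ≈ 0.023178, while the full integral is 3/4.
Taking the ratio yields P = 0.03090.

P ≈ 0.0309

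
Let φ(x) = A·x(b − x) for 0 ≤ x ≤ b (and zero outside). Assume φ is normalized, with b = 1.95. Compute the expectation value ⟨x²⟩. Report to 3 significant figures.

The expectation value is the |φ|²-weighted average of x^2: ∫ x^2|φ|² dx.
Evaluating both integrals, ⟨x²⟩ = 2·b^2/7.
Putting b = 1.95 gives 1.086.

⟨x^2⟩ ≈ 1.09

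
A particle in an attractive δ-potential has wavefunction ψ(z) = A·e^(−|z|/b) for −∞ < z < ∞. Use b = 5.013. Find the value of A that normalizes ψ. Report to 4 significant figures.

A ≈ 0.4466

We need A² ∫|f|² dz = 1, taking the integral from −∞ to ∞.
With ∫₀^∞ z^0 e^(−αz) dz = 0!/α^1, ∫|ψ|² dz = A²·(b).
Hence A² = 1/[b].
Plugging in b = 5.013 yields A = 0.44663.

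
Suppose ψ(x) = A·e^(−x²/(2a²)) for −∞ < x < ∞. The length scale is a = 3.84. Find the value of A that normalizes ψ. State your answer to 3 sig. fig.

A ≈ 0.383

Normalization requires ∫|ψ|² dx = 1, integrated from −∞ to ∞.
With ψ = A·e^(−x²/(2a²)), the integral evaluates to A²·[√(π)·a].
So A² = (√(π)·a)^(−1).
Substituting a = 3.84 gives A² = 0.1469, so A = 0.3833.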